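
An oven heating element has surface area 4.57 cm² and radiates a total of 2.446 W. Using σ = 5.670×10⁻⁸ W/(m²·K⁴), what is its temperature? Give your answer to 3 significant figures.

T ≈ 554 K

Area A = 4.57 cm² = 4.57×10⁻⁴ m².
P = σAT⁴ ⇒ T = (P/(σA))^(1/4) = (2.446/(5.670×10⁻⁸×4.57×10⁻⁴))^(1/4) = 554 K.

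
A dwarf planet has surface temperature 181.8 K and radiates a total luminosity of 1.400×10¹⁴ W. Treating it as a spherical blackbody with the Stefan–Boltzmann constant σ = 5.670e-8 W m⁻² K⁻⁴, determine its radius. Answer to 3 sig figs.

R ≈ 4.24×10⁵ m

L = 4πR²σT⁴ ⇒ R = √(L/(4πσT⁴)).
σT⁴ = 61.9382 W/m², so R = √(1.400×10¹⁴/(4π×61.9382)) = 4.24×10⁵ m.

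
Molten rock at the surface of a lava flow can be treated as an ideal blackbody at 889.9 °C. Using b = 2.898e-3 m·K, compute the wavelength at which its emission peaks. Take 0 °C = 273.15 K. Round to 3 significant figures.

T = 889.9 °C + 273.15 = 1163.05 K.
Wien's displacement law: λ_max = b/T = (2.898×10⁻³ m·K)/(1163.05 K) = 2.492×10⁻⁶ m.
That is 2.49×10³ nm, in the infrared range.

λ_max ≈ 2.49×10³ nm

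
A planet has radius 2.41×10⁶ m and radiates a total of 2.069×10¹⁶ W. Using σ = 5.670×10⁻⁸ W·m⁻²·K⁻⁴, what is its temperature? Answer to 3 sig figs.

Surface area A = 4πR² = 4π(2.41×10⁶ m)² = 7.29867×10¹³ m².
P = σAT⁴ ⇒ T = (P/(σA))^(1/4) = (2.069×10¹⁶/(5.670×10⁻⁸×7.29867×10¹³))^(1/4) = 266 K.

T ≈ 266 K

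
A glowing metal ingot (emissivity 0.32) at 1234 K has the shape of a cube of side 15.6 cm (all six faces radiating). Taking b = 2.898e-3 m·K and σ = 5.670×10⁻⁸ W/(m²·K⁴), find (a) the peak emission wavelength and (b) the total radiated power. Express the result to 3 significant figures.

(a) λ_max = b/T = 2.898×10⁻³/1234 = 2.348×10⁻⁶ m = 2.35×10³ nm.
Area A = 6s² = 6×(0.156 m)² = 0.146016 m².
(b) P = εσAT⁴ = 0.32×5.670×10⁻⁸×0.146016×(1234)⁴ = 6.14×10³ W.

λ_max ≈ 2.35×10³ nm; P ≈ 6.14×10³ W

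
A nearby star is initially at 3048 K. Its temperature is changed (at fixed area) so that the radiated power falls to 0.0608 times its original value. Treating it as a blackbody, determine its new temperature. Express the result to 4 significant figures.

T₂ ≈ 1514 K

P ∝ T⁴, so T₂/T₁ = (P₂/P₁)^(1/4) = (0.0608)^(1/4) = 0.496565.
T₂ = 3048 × 0.496565 = 1514 K.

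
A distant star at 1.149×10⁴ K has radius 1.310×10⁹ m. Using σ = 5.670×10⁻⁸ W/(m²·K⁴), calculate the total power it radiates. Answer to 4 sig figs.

P ≈ 2.131×10²⁸ W

Surface area A = 4πR² = 4π(1.310×10⁹ m)² = 2.15651×10¹⁹ m².
P = σAT⁴ = 5.670×10⁻⁸ × 2.15651×10¹⁹ × (1.149×10⁴)⁴ = 2.131×10²⁸ W.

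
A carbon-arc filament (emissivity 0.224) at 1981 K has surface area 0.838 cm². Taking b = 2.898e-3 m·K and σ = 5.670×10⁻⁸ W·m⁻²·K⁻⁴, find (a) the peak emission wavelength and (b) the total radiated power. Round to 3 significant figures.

(a) λ_max = b/T = 2.898×10⁻³/1981 = 1.463×10⁻⁶ m = 1.46×10³ nm.
Area A = 0.838 cm² = 8.38×10⁻⁵ m².
(b) P = εσAT⁴ = 0.224×5.670×10⁻⁸×8.38×10⁻⁵×(1981)⁴ = 16.4 W.

λ_max ≈ 1.46×10³ nm; P ≈ 16.4 W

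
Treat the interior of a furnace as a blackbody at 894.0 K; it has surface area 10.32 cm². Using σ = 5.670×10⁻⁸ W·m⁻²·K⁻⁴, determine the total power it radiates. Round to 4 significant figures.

P ≈ 37.38 W

Area A = 10.32 cm² = 1.032×10⁻³ m².
P = σAT⁴ = 5.670×10⁻⁸ × 1.032×10⁻³ × (894.0)⁴ = 37.38 W.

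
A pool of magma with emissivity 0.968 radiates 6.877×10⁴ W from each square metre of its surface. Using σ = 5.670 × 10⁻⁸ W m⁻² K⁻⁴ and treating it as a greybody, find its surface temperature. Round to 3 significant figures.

I = εσT⁴, so T = (I/εσ)^(1/4) = (6.877×10⁴/(0.968×5.670×10⁻⁸))^(1/4) = 1.06×10³ K.

T ≈ 1.06×10³ K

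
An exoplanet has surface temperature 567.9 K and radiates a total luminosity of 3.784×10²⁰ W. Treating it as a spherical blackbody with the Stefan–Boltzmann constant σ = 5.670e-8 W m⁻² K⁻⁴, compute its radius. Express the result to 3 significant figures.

L = 4πR²σT⁴ ⇒ R = √(L/(4πσT⁴)).
σT⁴ = 5897.54 W/m², so R = √(3.784×10²⁰/(4π×5897.54)) = 7.15×10⁷ m.

R ≈ 7.15×10⁷ m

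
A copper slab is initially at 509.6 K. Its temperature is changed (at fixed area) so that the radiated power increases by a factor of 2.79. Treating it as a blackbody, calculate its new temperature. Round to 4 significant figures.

P ∝ T⁴, so T₂/T₁ = (P₂/P₁)^(1/4) = (2.79)^(1/4) = 1.29241.
T₂ = 509.6 × 1.29241 = 658.6 K.

T₂ ≈ 658.6 K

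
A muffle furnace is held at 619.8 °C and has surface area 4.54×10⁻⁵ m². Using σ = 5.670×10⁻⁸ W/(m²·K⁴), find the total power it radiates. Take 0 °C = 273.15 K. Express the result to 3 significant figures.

P ≈ 1.64 W

T = 619.8 °C + 273.15 = 892.95 K.
Area A = 4.54×10⁻⁵ m².
P = σAT⁴ = 5.670×10⁻⁸ × 4.54×10⁻⁵ × (892.95)⁴ = 1.64 W.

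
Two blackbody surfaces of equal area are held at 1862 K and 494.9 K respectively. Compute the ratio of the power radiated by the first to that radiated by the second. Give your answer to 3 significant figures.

P₁/P₂ ≈ 200

With equal areas, P₁/P₂ = (T₁/T₂)⁴ = (1862/494.9)⁴ = 200.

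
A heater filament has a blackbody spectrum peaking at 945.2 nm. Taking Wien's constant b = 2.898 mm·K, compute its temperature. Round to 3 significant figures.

T ≈ 3.07×10³ K

Wien's law gives T = b/λ_max = (2.898×10⁻³ m·K)/(9.452×10⁻⁷ m) = 3.07×10³ K.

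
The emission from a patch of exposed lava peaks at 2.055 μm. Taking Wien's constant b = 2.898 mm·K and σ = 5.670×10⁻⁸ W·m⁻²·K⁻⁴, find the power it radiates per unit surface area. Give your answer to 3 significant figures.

Wien's law: T = b/λ_max = 2.898×10⁻³/2.055×10⁻⁶ = 1410.22 K.
Then I = σT⁴ = 5.670×10⁻⁸×(1410.22)⁴ = 2.24×10⁵ W/m².

I ≈ 2.24×10⁵ W/m²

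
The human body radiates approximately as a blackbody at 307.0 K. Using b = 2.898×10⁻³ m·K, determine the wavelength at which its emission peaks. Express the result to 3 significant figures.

Wien's displacement law: λ_max = b/T = (2.898×10⁻³ m·K)/(307.0 K) = 9.440×10⁻⁶ m.
That is 9.44 μm, in the infrared range.

λ_max ≈ 9.44 μm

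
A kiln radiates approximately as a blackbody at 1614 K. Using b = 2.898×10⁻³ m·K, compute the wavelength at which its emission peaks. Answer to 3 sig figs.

Wien's displacement law: λ_max = b/T = (2.898×10⁻³ m·K)/(1614 K) = 1.796×10⁻⁶ m.
That is 1.80×10³ nm, in the infrared range.

λ_max ≈ 1.80×10³ nm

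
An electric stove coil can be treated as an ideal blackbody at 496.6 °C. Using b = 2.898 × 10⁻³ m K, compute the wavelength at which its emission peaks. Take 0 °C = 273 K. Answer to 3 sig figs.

T = 496.6 °C + 273 = 769.6 K.
Wien's displacement law: λ_max = b/T = (2.898×10⁻³ m·K)/(769.6 K) = 3.766×10⁻⁶ m.
That is 3.77 μm, in the infrared range.

λ_max ≈ 3.77 μm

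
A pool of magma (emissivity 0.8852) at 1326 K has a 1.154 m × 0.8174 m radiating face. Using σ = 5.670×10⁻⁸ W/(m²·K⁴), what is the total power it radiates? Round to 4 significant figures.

P ≈ 1.464×10⁵ W

Area A = 1.154 × 0.8174 = 0.94328 m².
P = εσAT⁴ = 0.8852 × 5.670×10⁻⁸ × 0.94328 × (1326)⁴ = 1.464×10⁵ W.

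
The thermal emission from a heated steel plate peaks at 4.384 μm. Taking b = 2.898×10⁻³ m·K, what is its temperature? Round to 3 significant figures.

Wien's law gives T = b/λ_max = (2.898×10⁻³ m·K)/(4.384×10⁻⁶ m) = 661 K.

T ≈ 661 K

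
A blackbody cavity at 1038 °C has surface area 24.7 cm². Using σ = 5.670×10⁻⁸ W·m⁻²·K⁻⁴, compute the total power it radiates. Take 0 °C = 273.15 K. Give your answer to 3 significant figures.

T = 1038 °C + 273.15 = 1311.15 K.
Area A = 24.7 cm² = 2.47×10⁻³ m².
P = σAT⁴ = 5.670×10⁻⁸ × 2.47×10⁻³ × (1311.15)⁴ = 414 W.

P ≈ 414 W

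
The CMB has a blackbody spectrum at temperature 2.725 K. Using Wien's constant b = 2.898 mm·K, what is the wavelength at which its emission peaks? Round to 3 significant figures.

λ_max ≈ 1.06 mm

Wien's displacement law: λ_max = b/T = (2.898×10⁻³ m·K)/(2.725 K) = 1.063×10⁻³ m.
That is 1.06 mm, in the microwave range.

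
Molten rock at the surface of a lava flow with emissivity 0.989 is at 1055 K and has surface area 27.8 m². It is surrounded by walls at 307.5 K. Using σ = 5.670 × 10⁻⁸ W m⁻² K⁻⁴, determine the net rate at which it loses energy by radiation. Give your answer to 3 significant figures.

Net loss ≈ 1.92×10⁶ W

Area A = 27.8 m².
Net radiated power P_net = εσA(T⁴ − T₀⁴) = 0.989×5.670×10⁻⁸×27.8×(1055⁴ − 307.5⁴).
T⁴ − T₀⁴ = 1.23882×10¹² − 8.94088×10⁹ = 1.22988×10¹² K⁴, so P_net = 1.92×10⁶ W.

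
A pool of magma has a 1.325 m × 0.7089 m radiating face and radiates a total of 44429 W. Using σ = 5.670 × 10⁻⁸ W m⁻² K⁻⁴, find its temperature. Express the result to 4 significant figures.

Area A = 1.325 × 0.7089 = 0.939292 m².
P = σAT⁴ ⇒ T = (P/(σA))^(1/4) = (44429/(5.670×10⁻⁸×0.939292))^(1/4) = 955.7 K.

T ≈ 955.7 K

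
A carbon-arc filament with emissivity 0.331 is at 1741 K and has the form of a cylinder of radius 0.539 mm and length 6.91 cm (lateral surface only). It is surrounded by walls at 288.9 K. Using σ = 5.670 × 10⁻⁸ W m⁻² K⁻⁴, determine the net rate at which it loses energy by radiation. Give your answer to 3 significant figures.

Lateral area A = 2πrL = 2π×5.39×10⁻⁴×0.0691 = 2.34017×10⁻⁴ m².
Net radiated power P_net = εσA(T⁴ − T₀⁴) = 0.331×5.670×10⁻⁸×2.34017×10⁻⁴×(1741⁴ − 288.9⁴).
T⁴ − T₀⁴ = 9.18745×10¹² − 6.96611×10⁹ = 9.18048×10¹² K⁴, so P_net = 40.3 W.

Net loss ≈ 40.3 W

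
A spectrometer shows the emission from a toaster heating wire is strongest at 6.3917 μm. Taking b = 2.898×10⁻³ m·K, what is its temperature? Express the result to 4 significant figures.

Wien's law gives T = b/λ_max = (2.898×10⁻³ m·K)/(6.3917×10⁻⁶ m) = 453.4 K.

T ≈ 453.4 K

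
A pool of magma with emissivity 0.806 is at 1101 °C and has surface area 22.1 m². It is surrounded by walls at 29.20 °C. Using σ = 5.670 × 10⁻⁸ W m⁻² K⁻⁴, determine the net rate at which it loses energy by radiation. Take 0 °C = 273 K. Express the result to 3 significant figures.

T = 1101 °C + 273 = 1374 K.
Surroundings: T = 29.20 °C + 273 = 302.20 K.
Area A = 22.1 m².
Net radiated power P_net = εσA(T⁴ − T₀⁴) = 0.806×5.670×10⁻⁸×22.1×(1374⁴ − 302.20⁴).
T⁴ − T₀⁴ = 3.56408×10¹² − 8.34023×10⁹ = 3.55574×10¹² K⁴, so P_net = 3.59×10⁶ W.

Net loss ≈ 3.59×10⁶ W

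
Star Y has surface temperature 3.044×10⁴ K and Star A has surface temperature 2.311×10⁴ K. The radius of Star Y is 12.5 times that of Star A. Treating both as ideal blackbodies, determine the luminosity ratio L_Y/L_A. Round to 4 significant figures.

L ∝ R²T⁴, so L_Y/L_A = (R_Y/R_A)²(T_Y/T_A)⁴ = (12.5)² × (3.044×10⁴/2.311×10⁴)⁴ = 156.25 × 3.01009 = 470.3.

L_Y/L_A ≈ 470.3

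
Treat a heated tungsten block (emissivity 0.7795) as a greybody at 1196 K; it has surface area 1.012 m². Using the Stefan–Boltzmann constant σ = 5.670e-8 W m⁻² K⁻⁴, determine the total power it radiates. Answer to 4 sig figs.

P ≈ 9.152×10⁴ W

Area A = 1.012 m².
P = εσAT⁴ = 0.7795 × 5.670×10⁻⁸ × 1.012 × (1196)⁴ = 9.152×10⁴ W.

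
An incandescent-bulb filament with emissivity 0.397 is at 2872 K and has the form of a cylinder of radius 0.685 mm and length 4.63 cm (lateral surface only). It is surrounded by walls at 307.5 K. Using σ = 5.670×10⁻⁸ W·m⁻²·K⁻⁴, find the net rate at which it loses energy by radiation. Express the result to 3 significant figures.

Lateral area A = 2πrL = 2π×6.85×10⁻⁴×0.0463 = 1.99274×10⁻⁴ m².
Net radiated power P_net = εσA(T⁴ − T₀⁴) = 0.397×5.670×10⁻⁸×1.99274×10⁻⁴×(2872⁴ − 307.5⁴).
T⁴ − T₀⁴ = 6.80358×10¹³ − 8.94088×10⁹ = 6.80269×10¹³ K⁴, so P_net = 305 W.

Net loss ≈ 305 W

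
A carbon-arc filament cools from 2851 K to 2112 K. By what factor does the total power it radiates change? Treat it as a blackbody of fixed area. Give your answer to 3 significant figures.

P₂/P₁ ≈ 0.301

P ∝ T⁴, so P₂/P₁ = (T₂/T₁)⁴ = (2112/2851)⁴ = (0.740793)⁴ = 0.301.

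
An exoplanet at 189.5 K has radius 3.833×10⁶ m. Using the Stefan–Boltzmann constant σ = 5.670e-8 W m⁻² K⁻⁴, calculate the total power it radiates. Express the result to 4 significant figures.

Surface area A = 4πR² = 4π(3.833×10⁶ m)² = 1.84624×10¹⁴ m².
P = σAT⁴ = 5.670×10⁻⁸ × 1.84624×10¹⁴ × (189.5)⁴ = 1.350×10¹⁶ W.

P ≈ 1.350×10¹⁶ W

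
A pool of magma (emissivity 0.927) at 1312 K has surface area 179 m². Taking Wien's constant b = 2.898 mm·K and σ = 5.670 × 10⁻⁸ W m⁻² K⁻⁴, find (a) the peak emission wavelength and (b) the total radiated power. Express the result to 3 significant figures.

(a) λ_max = b/T = 2.898×10⁻³/1312 = 2.209×10⁻⁶ m = 2.21 μm.
Area A = 179 m².
(b) P = εσAT⁴ = 0.927×5.670×10⁻⁸×179×(1312)⁴ = 2.79×10⁷ W.

λ_max ≈ 2.21 μm; P ≈ 2.79×10⁷ W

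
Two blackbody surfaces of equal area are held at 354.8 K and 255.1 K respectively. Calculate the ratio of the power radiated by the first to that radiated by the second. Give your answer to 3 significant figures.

P₁/P₂ ≈ 3.74

With equal areas, P₁/P₂ = (T₁/T₂)⁴ = (354.8/255.1)⁴ = 3.74.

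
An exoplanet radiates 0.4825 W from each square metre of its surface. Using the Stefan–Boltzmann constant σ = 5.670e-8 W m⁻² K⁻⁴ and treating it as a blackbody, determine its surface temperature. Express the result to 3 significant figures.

T ≈ 54.0 K

I = σT⁴, so T = (I/σ)^(1/4) = (0.4825/(5.670×10⁻⁸))^(1/4) = 54.0 K.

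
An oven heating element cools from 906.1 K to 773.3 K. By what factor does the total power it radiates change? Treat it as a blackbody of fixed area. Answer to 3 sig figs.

P ∝ T⁴, so P₂/P₁ = (T₂/T₁)⁴ = (773.3/906.1)⁴ = (0.853438)⁴ = 0.531.

P₂/P₁ ≈ 0.531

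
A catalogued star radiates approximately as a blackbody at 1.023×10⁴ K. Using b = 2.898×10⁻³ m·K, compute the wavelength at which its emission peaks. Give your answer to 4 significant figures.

Wien's displacement law: λ_max = b/T = (2.898×10⁻³ m·K)/(1.023×10⁴ K) = 2.8328×10⁻⁷ m.
That is 283.3 nm, in the ultraviolet range.

λ_max ≈ 283.3 nm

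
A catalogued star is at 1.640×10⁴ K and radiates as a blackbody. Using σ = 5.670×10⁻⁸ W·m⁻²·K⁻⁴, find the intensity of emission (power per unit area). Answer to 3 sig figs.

I ≈ 4.10×10⁹ W/m²

Stefan–Boltzmann: I = σT⁴ = 5.670×10⁻⁸ × (1.640×10⁴)⁴ = 4.10×10⁹ W/m².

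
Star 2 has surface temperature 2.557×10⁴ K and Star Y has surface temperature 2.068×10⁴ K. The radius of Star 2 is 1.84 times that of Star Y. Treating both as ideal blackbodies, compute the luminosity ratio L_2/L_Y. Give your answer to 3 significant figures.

L ∝ R²T⁴, so L_2/L_Y = (R_2/R_Y)²(T_2/T_Y)⁴ = (1.84)² × (2.557×10⁴/2.068×10⁴)⁴ = 3.3856 × 2.33733 = 7.91.

L_2/L_Y ≈ 7.91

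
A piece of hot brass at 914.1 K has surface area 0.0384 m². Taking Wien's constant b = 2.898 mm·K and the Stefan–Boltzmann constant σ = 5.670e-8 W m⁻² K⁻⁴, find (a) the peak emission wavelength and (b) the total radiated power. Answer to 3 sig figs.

λ_max ≈ 3.17 μm; P ≈ 1.52×10³ W

(a) λ_max = b/T = 2.898×10⁻³/914.1 = 3.170×10⁻⁶ m = 3.17 μm.
Area A = 0.0384 m².
(b) P = σAT⁴ = 5.670×10⁻⁸×0.0384×(914.1)⁴ = 1.52×10³ W.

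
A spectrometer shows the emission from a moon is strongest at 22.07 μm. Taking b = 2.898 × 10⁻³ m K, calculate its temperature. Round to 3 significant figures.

T ≈ 131 K

Wien's law gives T = b/λ_max = (2.898×10⁻³ m·K)/(2.207×10⁻⁵ m) = 131 K.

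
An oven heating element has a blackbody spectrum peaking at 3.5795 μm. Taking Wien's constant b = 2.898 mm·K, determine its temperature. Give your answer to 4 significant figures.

Wien's law gives T = b/λ_max = (2.898×10⁻³ m·K)/(3.5795×10⁻⁶ m) = 809.6 K.

T ≈ 809.6 K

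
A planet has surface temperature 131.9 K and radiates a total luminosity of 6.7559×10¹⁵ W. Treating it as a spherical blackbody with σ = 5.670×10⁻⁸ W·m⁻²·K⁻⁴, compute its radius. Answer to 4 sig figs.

R ≈ 5.597×10⁶ m

L = 4πR²σT⁴ ⇒ R = √(L/(4πσT⁴)).
σT⁴ = 17.1618 W/m², so R = √(6.7559×10¹⁵/(4π×17.1618)) = 5.597×10⁶ m.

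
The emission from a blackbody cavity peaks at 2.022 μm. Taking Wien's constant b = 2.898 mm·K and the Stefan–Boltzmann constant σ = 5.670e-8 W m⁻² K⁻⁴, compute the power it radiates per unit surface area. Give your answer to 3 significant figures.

I ≈ 2.39×10⁵ W/m²

Wien's law: T = b/λ_max = 2.898×10⁻³/2.022×10⁻⁶ = 1433.23 K.
Then I = σT⁴ = 5.670×10⁻⁸×(1433.23)⁴ = 2.39×10⁵ W/m².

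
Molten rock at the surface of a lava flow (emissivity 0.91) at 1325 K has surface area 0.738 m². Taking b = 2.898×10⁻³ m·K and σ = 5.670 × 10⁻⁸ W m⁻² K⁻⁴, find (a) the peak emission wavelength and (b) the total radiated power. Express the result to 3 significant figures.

λ_max ≈ 2.19 μm; P ≈ 1.17×10⁵ W

(a) λ_max = b/T = 2.898×10⁻³/1325 = 2.187×10⁻⁶ m = 2.19 μm.
Area A = 0.738 m².
(b) P = εσAT⁴ = 0.91×5.670×10⁻⁸×0.738×(1325)⁴ = 1.17×10⁵ W.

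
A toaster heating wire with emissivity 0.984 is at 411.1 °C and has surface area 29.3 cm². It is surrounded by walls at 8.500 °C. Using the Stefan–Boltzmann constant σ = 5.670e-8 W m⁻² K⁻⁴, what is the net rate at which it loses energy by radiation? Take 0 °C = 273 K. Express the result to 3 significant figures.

T = 411.1 °C + 273 = 684.1 K.
Surroundings: T = 8.500 °C + 273 = 281.500 K.
Area A = 29.3 cm² = 2.93×10⁻³ m².
Net radiated power P_net = εσA(T⁴ − T₀⁴) = 0.984×5.670×10⁻⁸×2.93×10⁻³×(684.1⁴ − 281.500⁴).
T⁴ − T₀⁴ = 2.19017×10¹¹ − 6.27933×10⁹ = 2.12738×10¹¹ K⁴, so P_net = 34.8 W.

Net loss ≈ 34.8 W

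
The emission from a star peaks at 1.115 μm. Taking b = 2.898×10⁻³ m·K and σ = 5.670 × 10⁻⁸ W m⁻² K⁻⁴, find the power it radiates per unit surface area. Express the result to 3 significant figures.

Wien's law: T = b/λ_max = 2.898×10⁻³/1.115×10⁻⁶ = 2599.10 K.
Then I = σT⁴ = 5.670×10⁻⁸×(2599.10)⁴ = 2.59×10⁶ W/m².

I ≈ 2.59×10⁶ W/m²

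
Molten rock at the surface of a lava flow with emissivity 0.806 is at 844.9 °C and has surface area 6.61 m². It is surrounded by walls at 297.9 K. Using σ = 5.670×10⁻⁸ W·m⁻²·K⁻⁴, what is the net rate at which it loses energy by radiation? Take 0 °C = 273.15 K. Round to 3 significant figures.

T = 844.9 °C + 273.15 = 1118.05 K.
Area A = 6.61 m².
Net radiated power P_net = εσA(T⁴ − T₀⁴) = 0.806×5.670×10⁻⁸×6.61×(1118.05⁴ − 297.9⁴).
T⁴ − T₀⁴ = 1.56259×10¹² − 7.87557×10⁹ = 1.55471×10¹² K⁴, so P_net = 4.70×10⁵ W.

Net loss ≈ 4.70×10⁵ W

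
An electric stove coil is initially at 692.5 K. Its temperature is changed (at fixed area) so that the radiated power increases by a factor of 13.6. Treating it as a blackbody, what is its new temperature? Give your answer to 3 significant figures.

P ∝ T⁴, so T₂/T₁ = (P₂/P₁)^(1/4) = (13.6)^(1/4) = 1.92037.
T₂ = 692.5 × 1.92037 = 1.33×10³ K.

T₂ ≈ 1.33×10³ K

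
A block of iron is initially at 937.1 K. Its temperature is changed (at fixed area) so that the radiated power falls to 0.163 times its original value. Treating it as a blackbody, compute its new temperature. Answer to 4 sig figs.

T₂ ≈ 595.4 K

P ∝ T⁴, so T₂/T₁ = (P₂/P₁)^(1/4) = (0.163)^(1/4) = 0.635400.
T₂ = 937.1 × 0.635400 = 595.4 K.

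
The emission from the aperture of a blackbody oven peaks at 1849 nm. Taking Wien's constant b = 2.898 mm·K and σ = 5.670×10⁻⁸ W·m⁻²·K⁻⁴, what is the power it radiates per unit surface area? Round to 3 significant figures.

I ≈ 3.42×10⁵ W/m²

Wien's law: T = b/λ_max = 2.898×10⁻³/1.849×10⁻⁶ = 1567.33 K.
Then I = σT⁴ = 5.670×10⁻⁸×(1567.33)⁴ = 3.42×10⁵ W/m².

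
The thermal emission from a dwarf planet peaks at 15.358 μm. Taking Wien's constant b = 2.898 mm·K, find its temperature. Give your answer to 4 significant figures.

T ≈ 188.7 K

Wien's law gives T = b/λ_max = (2.898×10⁻³ m·K)/(1.5358×10⁻⁵ m) = 188.7 K.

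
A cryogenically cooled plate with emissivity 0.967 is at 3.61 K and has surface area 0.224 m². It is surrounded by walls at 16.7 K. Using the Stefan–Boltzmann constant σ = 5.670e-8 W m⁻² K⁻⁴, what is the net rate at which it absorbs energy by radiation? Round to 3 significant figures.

Area A = 0.224 m².
Net radiated power P_net = εσA(T⁴ − T₀⁴) = 0.967×5.670×10⁻⁸×0.224×(3.61⁴ − 16.7⁴).
T⁴ − T₀⁴ = 169.836 − 77779.6 = -77609.8 K⁴, so P_net = -9.53×10⁻⁴ W — negative, meaning a net gain of 9.53×10⁻⁴ W.

Net gain ≈ 9.53×10⁻⁴ W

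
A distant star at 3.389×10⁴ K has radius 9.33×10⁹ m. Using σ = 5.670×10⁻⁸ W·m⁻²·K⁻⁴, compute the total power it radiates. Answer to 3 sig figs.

Surface area A = 4πR² = 4π(9.33×10⁹ m)² = 1.09389×10²¹ m².
P = σAT⁴ = 5.670×10⁻⁸ × 1.09389×10²¹ × (3.389×10⁴)⁴ = 8.18×10³¹ W.

P ≈ 8.18×10³¹ W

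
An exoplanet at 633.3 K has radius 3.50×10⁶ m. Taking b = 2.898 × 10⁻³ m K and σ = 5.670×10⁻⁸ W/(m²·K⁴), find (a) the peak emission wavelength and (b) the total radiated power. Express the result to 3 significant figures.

(a) λ_max = b/T = 2.898×10⁻³/633.3 = 4.576×10⁻⁶ m = 4.58 μm.
Surface area A = 4πR² = 4π(3.50×10⁶ m)² = 1.53938×10¹⁴ m².
(b) P = σAT⁴ = 5.670×10⁻⁸×1.53938×10¹⁴×(633.3)⁴ = 1.40×10¹⁸ W.

λ_max ≈ 4.58 μm; P ≈ 1.40×10¹⁸ W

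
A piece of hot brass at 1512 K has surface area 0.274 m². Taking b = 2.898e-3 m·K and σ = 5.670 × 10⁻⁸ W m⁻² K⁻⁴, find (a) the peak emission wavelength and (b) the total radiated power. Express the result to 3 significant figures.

λ_max ≈ 1.92×10³ nm; P ≈ 8.12×10⁴ W

(a) λ_max = b/T = 2.898×10⁻³/1512 = 1.917×10⁻⁶ m = 1.92×10³ nm.
Area A = 0.274 m².
(b) P = σAT⁴ = 5.670×10⁻⁸×0.274×(1512)⁴ = 8.12×10⁴ W.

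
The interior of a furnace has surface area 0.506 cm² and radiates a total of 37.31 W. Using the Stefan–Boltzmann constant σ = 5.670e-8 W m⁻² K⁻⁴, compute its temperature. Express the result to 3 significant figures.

Area A = 0.506 cm² = 5.06×10⁻⁵ m².
P = σAT⁴ ⇒ T = (P/(σA))^(1/4) = (37.31/(5.670×10⁻⁸×5.06×10⁻⁵))^(1/4) = 1.90×10³ K.

T ≈ 1.90×10³ K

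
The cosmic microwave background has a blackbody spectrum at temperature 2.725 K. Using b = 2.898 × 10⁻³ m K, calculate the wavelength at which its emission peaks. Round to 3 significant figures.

Wien's displacement law: λ_max = b/T = (2.898×10⁻³ m·K)/(2.725 K) = 1.063×10⁻³ m.
That is 1.06×10⁻³ m, in the microwave range.

λ_max ≈ 1.06×10⁻³ m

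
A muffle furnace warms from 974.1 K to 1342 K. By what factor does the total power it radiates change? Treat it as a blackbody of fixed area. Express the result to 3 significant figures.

P ∝ T⁴, so P₂/P₁ = (T₂/T₁)⁴ = (1342/974.1)⁴ = (1.37768)⁴ = 3.60.

P₂/P₁ ≈ 3.60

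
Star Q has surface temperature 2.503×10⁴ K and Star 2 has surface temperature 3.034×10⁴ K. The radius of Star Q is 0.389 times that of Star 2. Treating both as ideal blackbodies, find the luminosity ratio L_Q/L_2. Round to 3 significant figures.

L_Q/L_2 ≈ 0.0701

L ∝ R²T⁴, so L_Q/L_2 = (R_Q/R_2)²(T_Q/T_2)⁴ = (0.389)² × (2.503×10⁴/3.034×10⁴)⁴ = 0.151321 × 0.463213 = 0.0701.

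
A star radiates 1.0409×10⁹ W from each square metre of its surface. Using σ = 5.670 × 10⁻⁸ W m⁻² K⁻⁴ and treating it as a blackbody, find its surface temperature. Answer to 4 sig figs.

I = σT⁴, so T = (I/σ)^(1/4) = (1.0409×10⁹/(5.670×10⁻⁸))^(1/4) = 1.164×10⁴ K.

T ≈ 1.164×10⁴ K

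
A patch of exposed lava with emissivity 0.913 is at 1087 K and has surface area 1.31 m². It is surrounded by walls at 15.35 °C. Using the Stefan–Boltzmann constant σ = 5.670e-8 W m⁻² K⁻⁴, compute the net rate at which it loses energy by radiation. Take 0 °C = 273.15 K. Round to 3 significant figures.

Net loss ≈ 9.42×10⁴ W

Surroundings: T = 15.35 °C + 273.15 = 288.50 K.
Area A = 1.31 m².
Net radiated power P_net = εσA(T⁴ − T₀⁴) = 0.913×5.670×10⁻⁸×1.31×(1087⁴ − 288.50⁴).
T⁴ − T₀⁴ = 1.39611×10¹² − 6.92761×10⁹ = 1.38918×10¹² K⁴, so P_net = 9.42×10⁴ W.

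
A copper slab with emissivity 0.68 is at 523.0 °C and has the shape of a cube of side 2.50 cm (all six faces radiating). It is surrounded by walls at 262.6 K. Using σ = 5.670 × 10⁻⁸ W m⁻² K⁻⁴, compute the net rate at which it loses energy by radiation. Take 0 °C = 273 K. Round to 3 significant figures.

T = 523.0 °C + 273 = 796.0 K.
Area A = 6s² = 6×(0.0250 m)² = 3.75×10⁻³ m².
Net radiated power P_net = εσA(T⁴ − T₀⁴) = 0.68×5.670×10⁻⁸×3.75×10⁻³×(796.0⁴ − 262.6⁴).
T⁴ − T₀⁴ = 4.01469×10¹¹ − 4.75531×10⁹ = 3.96714×10¹¹ K⁴, so P_net = 57.4 W.

Net loss ≈ 57.4 W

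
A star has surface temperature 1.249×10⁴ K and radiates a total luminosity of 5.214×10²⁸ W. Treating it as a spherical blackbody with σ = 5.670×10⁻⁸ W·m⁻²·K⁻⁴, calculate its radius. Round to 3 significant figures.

L = 4πR²σT⁴ ⇒ R = √(L/(4πσT⁴)).
σT⁴ = 1.37985×10⁹ W/m², so R = √(5.214×10²⁸/(4π×1.37985×10⁹)) = 1.73×10⁹ m.

R ≈ 1.73×10⁹ m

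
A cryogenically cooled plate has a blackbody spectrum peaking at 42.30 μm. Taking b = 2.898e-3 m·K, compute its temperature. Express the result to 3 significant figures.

Wien's law gives T = b/λ_max = (2.898×10⁻³ m·K)/(4.230×10⁻⁵ m) = 68.5 K.

T ≈ 68.5 K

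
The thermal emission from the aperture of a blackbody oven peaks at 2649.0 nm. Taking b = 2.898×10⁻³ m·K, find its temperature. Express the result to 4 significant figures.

T ≈ 1094 K

Wien's law gives T = b/λ_max = (2.898×10⁻³ m·K)/(2.6490×10⁻⁶ m) = 1094 K.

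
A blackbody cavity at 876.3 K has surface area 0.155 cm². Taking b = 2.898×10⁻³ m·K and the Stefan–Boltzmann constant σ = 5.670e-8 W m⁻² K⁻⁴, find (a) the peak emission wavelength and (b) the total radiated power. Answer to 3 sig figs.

λ_max ≈ 3.31 μm; P ≈ 0.518 W

(a) λ_max = b/T = 2.898×10⁻³/876.3 = 3.307×10⁻⁶ m = 3.31 μm.
Area A = 0.155 cm² = 1.55×10⁻⁵ m².
(b) P = σAT⁴ = 5.670×10⁻⁸×1.55×10⁻⁵×(876.3)⁴ = 0.518 W.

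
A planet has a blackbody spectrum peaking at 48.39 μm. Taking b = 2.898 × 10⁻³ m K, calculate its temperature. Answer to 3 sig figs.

Wien's law gives T = b/λ_max = (2.898×10⁻³ m·K)/(4.839×10⁻⁵ m) = 59.9 K.

T ≈ 59.9 K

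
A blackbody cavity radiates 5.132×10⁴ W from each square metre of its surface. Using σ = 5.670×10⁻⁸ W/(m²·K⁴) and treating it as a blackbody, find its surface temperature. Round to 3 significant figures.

I = σT⁴, so T = (I/σ)^(1/4) = (5.132×10⁴/(5.670×10⁻⁸))^(1/4) = 975 K.

T ≈ 975 K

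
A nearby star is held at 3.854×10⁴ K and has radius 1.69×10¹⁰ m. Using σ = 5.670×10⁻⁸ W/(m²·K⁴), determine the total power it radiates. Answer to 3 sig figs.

Surface area A = 4πR² = 4π(1.69×10¹⁰ m)² = 3.58908×10²¹ m².
P = σAT⁴ = 5.670×10⁻⁸ × 3.58908×10²¹ × (3.854×10⁴)⁴ = 4.49×10³² W.

P ≈ 4.49×10³² W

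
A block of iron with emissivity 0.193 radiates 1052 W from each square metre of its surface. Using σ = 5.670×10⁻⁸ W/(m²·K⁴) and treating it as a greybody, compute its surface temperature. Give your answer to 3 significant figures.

I = εσT⁴, so T = (I/εσ)^(1/4) = (1052/(0.193×5.670×10⁻⁸))^(1/4) = 557 K.

T ≈ 557 K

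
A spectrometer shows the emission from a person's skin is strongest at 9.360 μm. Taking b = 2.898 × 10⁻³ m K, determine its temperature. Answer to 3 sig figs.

Wien's law gives T = b/λ_max = (2.898×10⁻³ m·K)/(9.360×10⁻⁶ m) = 310 K.

T ≈ 310 K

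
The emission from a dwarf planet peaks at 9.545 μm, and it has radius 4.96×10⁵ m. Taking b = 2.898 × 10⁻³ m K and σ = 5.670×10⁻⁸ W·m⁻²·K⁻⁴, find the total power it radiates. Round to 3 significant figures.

P ≈ 1.49×10¹⁵ W

Wien's law: T = b/λ_max = 2.898×10⁻³/9.545×10⁻⁶ = 303.614 K.
Surface area A = 4πR² = 4π(4.96×10⁵ m)² = 3.09153×10¹² m².
Then P = σAT⁴ = 5.670×10⁻⁸×3.09153×10¹²×(303.614)⁴ = 1.49×10¹⁵ W.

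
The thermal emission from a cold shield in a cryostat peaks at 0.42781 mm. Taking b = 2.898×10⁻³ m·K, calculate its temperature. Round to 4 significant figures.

T ≈ 6.774 K

Wien's law gives T = b/λ_max = (2.898×10⁻³ m·K)/(4.2781×10⁻⁴ m) = 6.774 K.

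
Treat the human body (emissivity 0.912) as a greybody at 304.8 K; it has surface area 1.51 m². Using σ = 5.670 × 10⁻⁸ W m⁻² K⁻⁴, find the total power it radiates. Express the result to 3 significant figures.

P ≈ 674 W

Area A = 1.51 m².
P = εσAT⁴ = 0.912 × 5.670×10⁻⁸ × 1.51 × (304.8)⁴ = 674 W.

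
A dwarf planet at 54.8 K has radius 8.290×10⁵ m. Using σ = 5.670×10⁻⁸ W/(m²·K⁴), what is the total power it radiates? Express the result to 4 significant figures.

P ≈ 4.416×10¹² W

Surface area A = 4πR² = 4π(8.290×10⁵ m)² = 8.63613×10¹² m².
P = σAT⁴ = 5.670×10⁻⁸ × 8.63613×10¹² × (54.8)⁴ = 4.416×10¹² W.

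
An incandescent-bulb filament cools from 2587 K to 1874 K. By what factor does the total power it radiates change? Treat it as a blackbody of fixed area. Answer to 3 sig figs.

P ∝ T⁴, so P₂/P₁ = (T₂/T₁)⁴ = (1874/2587)⁴ = (0.724391)⁴ = 0.275.

P₂/P₁ ≈ 0.275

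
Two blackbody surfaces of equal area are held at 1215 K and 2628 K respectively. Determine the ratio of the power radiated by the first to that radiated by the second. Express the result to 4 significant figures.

With equal areas, P₁/P₂ = (T₁/T₂)⁴ = (1215/2628)⁴ = 0.04569.

P₁/P₂ ≈ 0.04569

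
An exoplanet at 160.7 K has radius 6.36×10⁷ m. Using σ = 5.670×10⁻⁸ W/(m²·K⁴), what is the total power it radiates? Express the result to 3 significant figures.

P ≈ 1.92×10¹⁸ W

Surface area A = 4πR² = 4π(6.36×10⁷ m)² = 5.08305×10¹⁶ m².
P = σAT⁴ = 5.670×10⁻⁸ × 5.08305×10¹⁶ × (160.7)⁴ = 1.92×10¹⁸ W.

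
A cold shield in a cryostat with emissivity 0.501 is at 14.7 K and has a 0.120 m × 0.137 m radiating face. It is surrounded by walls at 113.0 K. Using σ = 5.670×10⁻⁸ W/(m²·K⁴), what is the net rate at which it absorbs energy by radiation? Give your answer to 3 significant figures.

Area A = 0.120 × 0.137 = 0.01644 m².
Net radiated power P_net = εσA(T⁴ − T₀⁴) = 0.501×5.670×10⁻⁸×0.01644×(14.7⁴ − 113.0⁴).
T⁴ − T₀⁴ = 46694.9 − 1.63047×10⁸ = -1.63000×10⁸ K⁴, so P_net = -0.0761 W — negative, meaning a net gain of 0.0761 W.

Net gain ≈ 0.0761 W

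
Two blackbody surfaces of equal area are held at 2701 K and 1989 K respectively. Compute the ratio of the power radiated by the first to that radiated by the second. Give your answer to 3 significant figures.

With equal areas, P₁/P₂ = (T₁/T₂)⁴ = (2701/1989)⁴ = 3.40.

P₁/P₂ ≈ 3.40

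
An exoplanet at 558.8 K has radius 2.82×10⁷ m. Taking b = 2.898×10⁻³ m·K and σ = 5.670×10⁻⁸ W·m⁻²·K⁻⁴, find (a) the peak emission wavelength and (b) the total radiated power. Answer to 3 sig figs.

(a) λ_max = b/T = 2.898×10⁻³/558.8 = 5.186×10⁻⁶ m = 5.19 μm.
Surface area A = 4πR² = 4π(2.82×10⁷ m)² = 9.99328×10¹⁵ m².
(b) P = σAT⁴ = 5.670×10⁻⁸×9.99328×10¹⁵×(558.8)⁴ = 5.52×10¹⁹ W.

λ_max ≈ 5.19 μm; P ≈ 5.52×10¹⁹ W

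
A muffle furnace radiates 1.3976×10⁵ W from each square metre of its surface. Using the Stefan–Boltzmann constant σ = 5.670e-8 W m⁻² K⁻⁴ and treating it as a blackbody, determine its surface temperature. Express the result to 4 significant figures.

T ≈ 1253 K

I = σT⁴, so T = (I/σ)^(1/4) = (1.3976×10⁵/(5.670×10⁻⁸))^(1/4) = 1253 K.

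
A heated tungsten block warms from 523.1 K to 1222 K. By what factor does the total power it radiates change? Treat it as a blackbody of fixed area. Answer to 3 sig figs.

P ∝ T⁴, so P₂/P₁ = (T₂/T₁)⁴ = (1222/523.1)⁴ = (2.33607)⁴ = 29.8.

P₂/P₁ ≈ 29.8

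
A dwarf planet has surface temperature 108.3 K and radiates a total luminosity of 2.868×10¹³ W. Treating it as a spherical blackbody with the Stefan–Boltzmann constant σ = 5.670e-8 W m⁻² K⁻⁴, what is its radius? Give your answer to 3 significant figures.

L = 4πR²σT⁴ ⇒ R = √(L/(4πσT⁴)).
σT⁴ = 7.80004 W/m², so R = √(2.868×10¹³/(4π×7.80004)) = 5.41×10⁵ m.

R ≈ 5.41×10⁵ m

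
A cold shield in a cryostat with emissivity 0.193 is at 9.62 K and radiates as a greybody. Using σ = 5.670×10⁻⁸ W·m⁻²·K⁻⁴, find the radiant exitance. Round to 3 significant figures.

I ≈ 9.37×10⁻⁵ W/m²

Stefan–Boltzmann: I = εσT⁴ = 0.193 × 5.670×10⁻⁸ × (9.62)⁴ = 9.37×10⁻⁵ W/m².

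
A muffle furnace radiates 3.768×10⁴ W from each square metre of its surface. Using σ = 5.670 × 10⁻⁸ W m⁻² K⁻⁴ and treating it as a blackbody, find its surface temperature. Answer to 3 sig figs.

I = σT⁴, so T = (I/σ)^(1/4) = (3.768×10⁴/(5.670×10⁻⁸))^(1/4) = 903 K.

T ≈ 903 K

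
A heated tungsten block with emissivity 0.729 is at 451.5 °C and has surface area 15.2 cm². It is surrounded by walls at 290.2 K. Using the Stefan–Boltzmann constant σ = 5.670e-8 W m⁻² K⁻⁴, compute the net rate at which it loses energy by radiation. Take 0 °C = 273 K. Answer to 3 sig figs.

Net loss ≈ 16.9 W

T = 451.5 °C + 273 = 724.5 K.
Area A = 15.2 cm² = 1.52×10⁻³ m².
Net radiated power P_net = εσA(T⁴ − T₀⁴) = 0.729×5.670×10⁻⁸×1.52×10⁻³×(724.5⁴ − 290.2⁴).
T⁴ − T₀⁴ = 2.75520×10¹¹ − 7.09234×10⁹ = 2.68428×10¹¹ K⁴, so P_net = 16.9 W.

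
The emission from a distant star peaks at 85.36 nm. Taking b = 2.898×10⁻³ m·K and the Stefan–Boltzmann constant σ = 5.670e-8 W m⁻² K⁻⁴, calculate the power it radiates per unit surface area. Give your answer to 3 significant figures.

Wien's law: T = b/λ_max = 2.898×10⁻³/8.536×10⁻⁸ = 33950.3 K.
Then I = σT⁴ = 5.670×10⁻⁸×(33950.3)⁴ = 7.53×10¹⁰ W/m².

I ≈ 7.53×10¹⁰ W/m²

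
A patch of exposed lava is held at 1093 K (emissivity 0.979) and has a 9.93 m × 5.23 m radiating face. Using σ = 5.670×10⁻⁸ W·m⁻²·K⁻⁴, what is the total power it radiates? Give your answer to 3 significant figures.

P ≈ 4.11×10⁶ W

Area A = 9.93 × 5.23 = 51.9339 m².
P = εσAT⁴ = 0.979 × 5.670×10⁻⁸ × 51.9339 × (1093)⁴ = 4.11×10⁶ W.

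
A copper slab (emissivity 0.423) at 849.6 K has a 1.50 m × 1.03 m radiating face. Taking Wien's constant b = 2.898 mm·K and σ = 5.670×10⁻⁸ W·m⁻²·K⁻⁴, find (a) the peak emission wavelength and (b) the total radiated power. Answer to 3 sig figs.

λ_max ≈ 3.41 μm; P ≈ 1.93×10⁴ W

(a) λ_max = b/T = 2.898×10⁻³/849.6 = 3.411×10⁻⁶ m = 3.41 μm.
Area A = 1.50 × 1.03 = 1.545 m².
(b) P = εσAT⁴ = 0.423×5.670×10⁻⁸×1.545×(849.6)⁴ = 1.93×10⁴ W.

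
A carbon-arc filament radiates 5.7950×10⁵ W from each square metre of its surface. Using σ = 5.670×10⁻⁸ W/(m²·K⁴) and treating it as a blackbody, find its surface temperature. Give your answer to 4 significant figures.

T ≈ 1788 K

I = σT⁴, so T = (I/σ)^(1/4) = (5.7950×10⁵/(5.670×10⁻⁸))^(1/4) = 1788 K.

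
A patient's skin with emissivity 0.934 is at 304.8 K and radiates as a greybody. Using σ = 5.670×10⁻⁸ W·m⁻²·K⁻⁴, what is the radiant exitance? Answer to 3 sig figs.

I ≈ 457 W/m²

Stefan–Boltzmann: I = εσT⁴ = 0.934 × 5.670×10⁻⁸ × (304.8)⁴ = 457 W/m².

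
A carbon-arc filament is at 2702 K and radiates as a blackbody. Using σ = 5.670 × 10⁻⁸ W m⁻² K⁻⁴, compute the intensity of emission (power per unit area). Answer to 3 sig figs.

I ≈ 3.02×10⁶ W/m²

Stefan–Boltzmann: I = σT⁴ = 5.670×10⁻⁸ × (2702)⁴ = 3.02×10⁶ W/m².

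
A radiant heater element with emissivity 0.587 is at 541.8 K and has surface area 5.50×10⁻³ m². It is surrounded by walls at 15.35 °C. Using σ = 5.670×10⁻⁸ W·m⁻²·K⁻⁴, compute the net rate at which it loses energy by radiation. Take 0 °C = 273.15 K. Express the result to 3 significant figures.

Net loss ≈ 14.5 W

Surroundings: T = 15.35 °C + 273.15 = 288.50 K.
Area A = 5.50×10⁻³ m².
Net radiated power P_net = εσA(T⁴ − T₀⁴) = 0.587×5.670×10⁻⁸×5.50×10⁻³×(541.8⁴ − 288.50⁴).
T⁴ − T₀⁴ = 8.61700×10¹⁰ − 6.92761×10⁹ = 7.92424×10¹⁰ K⁴, so P_net = 14.5 W.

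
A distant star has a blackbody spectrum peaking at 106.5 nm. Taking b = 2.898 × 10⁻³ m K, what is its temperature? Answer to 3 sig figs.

Wien's law gives T = b/λ_max = (2.898×10⁻³ m·K)/(1.065×10⁻⁷ m) = 2.72×10⁴ K.

T ≈ 2.72×10⁴ K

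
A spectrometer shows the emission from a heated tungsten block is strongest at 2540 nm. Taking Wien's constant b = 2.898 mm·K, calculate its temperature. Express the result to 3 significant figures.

T ≈ 1.14×10³ K

Wien's law gives T = b/λ_max = (2.898×10⁻³ m·K)/(2.540×10⁻⁶ m) = 1.14×10³ K.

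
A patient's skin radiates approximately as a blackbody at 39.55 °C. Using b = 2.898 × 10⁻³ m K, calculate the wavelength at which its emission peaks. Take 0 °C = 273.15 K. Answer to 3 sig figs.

λ_max ≈ 9.27 μm

T = 39.55 °C + 273.15 = 312.70 K.
Wien's displacement law: λ_max = b/T = (2.898×10⁻³ m·K)/(312.70 K) = 9.268×10⁻⁶ m.
That is 9.27 μm, in the infrared range.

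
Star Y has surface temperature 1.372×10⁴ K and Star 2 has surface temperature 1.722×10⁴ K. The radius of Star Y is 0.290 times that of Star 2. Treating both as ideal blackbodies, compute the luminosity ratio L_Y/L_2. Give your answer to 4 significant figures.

L ∝ R²T⁴, so L_Y/L_2 = (R_Y/R_2)²(T_Y/T_2)⁴ = (0.290)² × (1.372×10⁴/1.722×10⁴)⁴ = 0.0841 × 0.402980 = 0.03389.

L_Y/L_2 ≈ 0.03389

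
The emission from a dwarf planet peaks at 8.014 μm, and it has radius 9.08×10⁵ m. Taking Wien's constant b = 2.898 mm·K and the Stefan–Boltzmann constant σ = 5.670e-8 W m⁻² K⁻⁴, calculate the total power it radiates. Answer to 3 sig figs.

Wien's law: T = b/λ_max = 2.898×10⁻³/8.014×10⁻⁶ = 361.617 K.
Surface area A = 4πR² = 4π(9.08×10⁵ m)² = 1.03605×10¹³ m².
Then P = σAT⁴ = 5.670×10⁻⁸×1.03605×10¹³×(361.617)⁴ = 1.00×10¹⁶ W.

P ≈ 1.00×10¹⁶ W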